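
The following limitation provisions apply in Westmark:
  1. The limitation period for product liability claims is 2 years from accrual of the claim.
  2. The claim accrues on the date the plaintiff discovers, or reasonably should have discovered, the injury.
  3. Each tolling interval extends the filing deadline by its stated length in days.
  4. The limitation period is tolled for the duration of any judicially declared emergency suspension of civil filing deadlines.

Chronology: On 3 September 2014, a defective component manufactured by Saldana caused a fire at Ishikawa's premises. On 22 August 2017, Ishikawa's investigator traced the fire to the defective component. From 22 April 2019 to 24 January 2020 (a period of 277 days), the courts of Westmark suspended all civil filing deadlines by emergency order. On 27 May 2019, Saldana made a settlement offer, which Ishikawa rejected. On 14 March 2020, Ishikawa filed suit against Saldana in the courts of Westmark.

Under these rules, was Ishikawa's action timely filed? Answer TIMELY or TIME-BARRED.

TIMELY

The claim did not accrue until Ishikawa discovered the injury on 22 August 2017; the 3 September 2014 act date does not start the clock under the stated rule.
2 years from 22 August 2017 is 22 August 2019.
The period was tolled for 277 days by the emergency suspension of filing deadlines (22 April 2019 to 24 January 2020), pushing the deadline to 25 May 2020.
The other events in the timeline have no effect on the limitation period under the stated rules.
The 14 March 2020 filing precedes the 25 May 2020 deadline; the claim is timely.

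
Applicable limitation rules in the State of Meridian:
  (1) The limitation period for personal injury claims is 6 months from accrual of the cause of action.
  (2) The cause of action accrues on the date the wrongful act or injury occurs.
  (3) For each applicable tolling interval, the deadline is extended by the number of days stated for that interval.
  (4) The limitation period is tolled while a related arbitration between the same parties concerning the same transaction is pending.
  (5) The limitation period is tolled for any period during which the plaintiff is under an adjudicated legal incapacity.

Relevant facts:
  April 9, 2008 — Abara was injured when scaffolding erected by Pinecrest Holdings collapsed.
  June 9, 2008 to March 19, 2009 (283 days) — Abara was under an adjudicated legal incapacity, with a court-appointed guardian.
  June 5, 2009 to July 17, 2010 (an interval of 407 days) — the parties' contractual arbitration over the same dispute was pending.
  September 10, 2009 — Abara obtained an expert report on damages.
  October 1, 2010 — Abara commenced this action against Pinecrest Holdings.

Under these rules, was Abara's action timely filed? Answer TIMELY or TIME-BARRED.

TIME-BARRED

The limitation period began to run on April 9, 2008.
The untolled deadline — 6 months after April 9, 2008 — is October 9, 2008.
The plaintiff's legal incapacity from June 9, 2008 to March 19, 2009 tolled the period for 283 days, extending the deadline to July 19, 2009.
The pending related arbitration from June 5, 2009 to July 17, 2010 tolled the period for 407 days, extending the deadline to August 30, 2010.
Nothing else in the chronology tolls or restarts the period.
The October 1, 2010 filing falls after the August 30, 2010 deadline; the claim is time-barred.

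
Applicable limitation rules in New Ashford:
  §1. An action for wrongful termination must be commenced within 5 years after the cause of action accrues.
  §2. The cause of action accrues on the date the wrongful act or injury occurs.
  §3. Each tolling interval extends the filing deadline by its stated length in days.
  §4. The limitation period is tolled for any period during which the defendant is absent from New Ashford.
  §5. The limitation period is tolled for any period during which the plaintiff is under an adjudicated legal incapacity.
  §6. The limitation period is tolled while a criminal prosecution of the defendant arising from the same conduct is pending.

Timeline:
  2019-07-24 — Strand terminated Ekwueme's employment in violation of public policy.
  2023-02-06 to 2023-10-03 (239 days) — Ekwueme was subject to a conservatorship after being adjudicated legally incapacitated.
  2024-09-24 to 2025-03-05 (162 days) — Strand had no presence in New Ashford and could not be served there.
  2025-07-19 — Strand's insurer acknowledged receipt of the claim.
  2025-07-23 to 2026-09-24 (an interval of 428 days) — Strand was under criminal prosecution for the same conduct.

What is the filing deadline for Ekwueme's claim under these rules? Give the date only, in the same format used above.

2026-10-31

The claim accrued on 2019-07-24, when the wrongful act occurred.
Adding the 5 years base period to 2019-07-24 gives a deadline of 2024-07-24, before any tolling.
The plaintiff's legal incapacity from 2023-02-06 to 2023-10-03 tolled the period for 239 days, extending the deadline to 2025-03-20.
The defendant's absence from the jurisdiction from 2024-09-24 to 2025-03-05 tolled the period for 162 days, extending the deadline to 2025-08-29.
Because the pending criminal prosecution ran from 2025-07-23 to 2026-09-24, the deadline is extended by 428 days to 2026-10-31.
The other events in the timeline have no effect on the limitation period under the stated rules.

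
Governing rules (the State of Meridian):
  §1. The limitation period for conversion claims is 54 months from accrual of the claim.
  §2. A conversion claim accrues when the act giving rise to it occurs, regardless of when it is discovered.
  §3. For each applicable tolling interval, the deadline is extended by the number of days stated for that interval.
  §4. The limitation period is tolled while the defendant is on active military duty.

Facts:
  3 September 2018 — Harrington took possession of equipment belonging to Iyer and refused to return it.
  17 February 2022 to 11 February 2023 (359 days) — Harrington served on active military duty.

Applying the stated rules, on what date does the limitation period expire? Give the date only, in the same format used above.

The limitation period began to run on 3 September 2018.
Adding the 54 months base period to 3 September 2018 gives a deadline of 3 March 2023, before any tolling.
The defendant's active military service from 17 February 2022 to 11 February 2023 tolled the period for 359 days, extending the deadline to 25 February 2024.

25 February 2024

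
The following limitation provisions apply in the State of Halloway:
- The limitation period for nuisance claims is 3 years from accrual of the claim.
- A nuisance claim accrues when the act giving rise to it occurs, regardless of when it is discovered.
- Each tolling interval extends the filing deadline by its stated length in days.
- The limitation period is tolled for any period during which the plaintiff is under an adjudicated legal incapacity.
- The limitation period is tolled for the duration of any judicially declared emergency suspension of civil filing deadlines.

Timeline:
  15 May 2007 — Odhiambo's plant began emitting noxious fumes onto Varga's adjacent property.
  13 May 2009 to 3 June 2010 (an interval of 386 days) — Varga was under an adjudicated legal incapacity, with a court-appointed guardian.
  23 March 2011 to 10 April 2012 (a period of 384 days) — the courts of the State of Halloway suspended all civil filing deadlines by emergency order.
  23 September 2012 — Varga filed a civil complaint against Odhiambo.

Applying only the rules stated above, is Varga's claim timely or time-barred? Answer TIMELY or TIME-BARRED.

TIME-BARRED

The claim accrued on 15 May 2007, when the wrongful act occurred.
Adding the 3 years base period to 15 May 2007 gives a deadline of 15 May 2010, before any tolling.
Because the plaintiff's legal incapacity ran from 13 May 2009 to 3 June 2010, the deadline is extended by 386 days to 5 June 2011.
Because the emergency suspension of filing deadlines ran from 23 March 2011 to 10 April 2012, the deadline is extended by 384 days to 23 June 2012.
Varga filed on 23 September 2012, after the 23 June 2012 deadline, so the action is time-barred.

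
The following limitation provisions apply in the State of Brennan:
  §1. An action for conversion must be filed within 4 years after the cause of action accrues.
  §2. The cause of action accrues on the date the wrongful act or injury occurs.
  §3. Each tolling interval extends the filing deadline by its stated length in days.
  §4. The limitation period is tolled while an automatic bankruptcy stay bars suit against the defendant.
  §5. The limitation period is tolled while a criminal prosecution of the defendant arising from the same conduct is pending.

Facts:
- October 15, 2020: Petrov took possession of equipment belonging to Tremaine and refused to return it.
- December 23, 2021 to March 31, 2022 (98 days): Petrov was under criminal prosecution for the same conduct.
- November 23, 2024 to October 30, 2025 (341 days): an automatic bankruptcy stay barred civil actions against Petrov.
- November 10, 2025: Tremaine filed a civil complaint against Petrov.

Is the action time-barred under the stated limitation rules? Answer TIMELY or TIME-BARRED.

The cause of action accrued on October 15, 2020, the date of the act.
The untolled deadline — 4 years after October 15, 2020 — is October 15, 2024.
The pending criminal prosecution from December 23, 2021 to March 31, 2022 tolled the period for 98 days, extending the deadline to January 21, 2025.
The automatic bankruptcy stay from November 23, 2024 to October 30, 2025 tolled the period for 341 days, extending the deadline to December 28, 2025.
Tremaine filed on November 10, 2025, before the December 28, 2025 deadline, so the action is timely.

TIMELY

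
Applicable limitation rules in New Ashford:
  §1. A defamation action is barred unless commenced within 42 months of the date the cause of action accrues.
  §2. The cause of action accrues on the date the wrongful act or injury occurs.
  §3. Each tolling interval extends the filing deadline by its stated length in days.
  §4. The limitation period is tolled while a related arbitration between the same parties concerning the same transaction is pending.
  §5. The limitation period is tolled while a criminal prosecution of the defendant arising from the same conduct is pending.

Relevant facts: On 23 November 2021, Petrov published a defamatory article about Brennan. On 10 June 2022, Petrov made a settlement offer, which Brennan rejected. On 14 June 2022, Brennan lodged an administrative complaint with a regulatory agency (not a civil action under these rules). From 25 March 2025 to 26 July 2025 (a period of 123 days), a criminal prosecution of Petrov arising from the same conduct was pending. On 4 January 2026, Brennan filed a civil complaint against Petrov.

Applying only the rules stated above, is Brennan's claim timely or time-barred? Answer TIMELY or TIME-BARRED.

TIME-BARRED

The limitation period began to run on 23 November 2021.
Adding the 42 months base period to 23 November 2021 gives a deadline of 23 May 2025, before any tolling.
The period was tolled for 123 days by the pending criminal prosecution (25 March 2025 to 26 July 2025), pushing the deadline to 23 September 2025.
The other events in the timeline have no effect on the limitation period under the stated rules.
Filing on 4 January 2026 missed the 23 September 2025 deadline — the action is time-barred.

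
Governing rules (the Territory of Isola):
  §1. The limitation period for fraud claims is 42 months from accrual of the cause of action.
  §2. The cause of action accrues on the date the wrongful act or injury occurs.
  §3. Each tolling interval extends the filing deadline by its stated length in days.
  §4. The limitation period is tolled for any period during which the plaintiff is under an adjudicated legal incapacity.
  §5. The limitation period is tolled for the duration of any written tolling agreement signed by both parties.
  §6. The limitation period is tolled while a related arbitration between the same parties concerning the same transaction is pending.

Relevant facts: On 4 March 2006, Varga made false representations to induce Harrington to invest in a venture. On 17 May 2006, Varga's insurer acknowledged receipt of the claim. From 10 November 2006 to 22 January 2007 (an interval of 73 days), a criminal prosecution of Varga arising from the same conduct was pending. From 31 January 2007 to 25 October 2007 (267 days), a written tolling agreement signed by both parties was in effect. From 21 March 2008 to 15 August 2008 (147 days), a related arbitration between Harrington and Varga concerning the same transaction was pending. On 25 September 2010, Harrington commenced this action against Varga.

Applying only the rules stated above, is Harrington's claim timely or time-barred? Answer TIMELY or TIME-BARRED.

TIMELY

The cause of action accrued on 4 March 2006, the date of the act.
42 months from 4 March 2006 is 4 September 2009.
The period was tolled for 267 days by the written tolling agreement (31 January 2007 to 25 October 2007), pushing the deadline to 29 May 2010.
The pending related arbitration from 21 March 2008 to 15 August 2008 tolled the period for 147 days, extending the deadline to 23 October 2010.
Although a criminal prosecution ran from 10 November 2006 to 22 January 2007, the stated rules do not make that a tolling event, so it is disregarded.
None of the other events listed affects the running of the period under the stated rules.
Filing on 25 September 2010 beat the 23 October 2010 deadline — the action is timely.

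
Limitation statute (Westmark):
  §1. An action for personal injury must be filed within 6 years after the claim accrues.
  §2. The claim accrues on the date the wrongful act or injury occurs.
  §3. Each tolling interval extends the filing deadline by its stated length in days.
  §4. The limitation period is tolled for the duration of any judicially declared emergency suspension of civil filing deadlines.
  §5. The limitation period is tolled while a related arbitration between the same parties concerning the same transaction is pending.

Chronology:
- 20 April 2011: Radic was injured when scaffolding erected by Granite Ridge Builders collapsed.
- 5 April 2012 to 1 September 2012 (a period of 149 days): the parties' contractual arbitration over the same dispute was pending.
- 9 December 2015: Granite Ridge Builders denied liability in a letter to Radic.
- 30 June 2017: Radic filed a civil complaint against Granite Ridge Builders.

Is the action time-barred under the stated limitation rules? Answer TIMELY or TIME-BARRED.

TIMELY

The limitation period began to run on 20 April 2011.
6 years from 20 April 2011 is 20 April 2017.
Because the pending related arbitration ran from 5 April 2012 to 1 September 2012, the deadline is extended by 149 days to 16 September 2017.
The other events in the timeline have no effect on the limitation period under the stated rules.
Radic filed on 30 June 2017, before the 16 September 2017 deadline, so the action is timely.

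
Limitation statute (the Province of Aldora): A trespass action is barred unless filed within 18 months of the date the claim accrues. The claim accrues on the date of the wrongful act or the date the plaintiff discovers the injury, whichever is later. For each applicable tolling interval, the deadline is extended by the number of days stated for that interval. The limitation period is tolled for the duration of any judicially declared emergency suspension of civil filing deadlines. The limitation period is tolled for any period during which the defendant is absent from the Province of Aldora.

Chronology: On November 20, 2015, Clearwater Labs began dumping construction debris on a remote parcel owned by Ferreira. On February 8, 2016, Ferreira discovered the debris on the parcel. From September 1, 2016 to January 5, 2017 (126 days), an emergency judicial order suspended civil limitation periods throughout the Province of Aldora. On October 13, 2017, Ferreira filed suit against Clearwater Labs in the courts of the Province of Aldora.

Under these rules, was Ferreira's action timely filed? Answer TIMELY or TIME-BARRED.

Because discovery on February 8, 2016 post-dates the November 20, 2015 act, accrual under the later-of rule falls on February 8, 2016.
18 months from February 8, 2016 is August 8, 2017.
The emergency suspension of filing deadlines from September 1, 2016 to January 5, 2017 tolled the period for 126 days, extending the deadline to December 12, 2017.
Filing on October 13, 2017 beat the December 12, 2017 deadline — the action is timely.

TIMELY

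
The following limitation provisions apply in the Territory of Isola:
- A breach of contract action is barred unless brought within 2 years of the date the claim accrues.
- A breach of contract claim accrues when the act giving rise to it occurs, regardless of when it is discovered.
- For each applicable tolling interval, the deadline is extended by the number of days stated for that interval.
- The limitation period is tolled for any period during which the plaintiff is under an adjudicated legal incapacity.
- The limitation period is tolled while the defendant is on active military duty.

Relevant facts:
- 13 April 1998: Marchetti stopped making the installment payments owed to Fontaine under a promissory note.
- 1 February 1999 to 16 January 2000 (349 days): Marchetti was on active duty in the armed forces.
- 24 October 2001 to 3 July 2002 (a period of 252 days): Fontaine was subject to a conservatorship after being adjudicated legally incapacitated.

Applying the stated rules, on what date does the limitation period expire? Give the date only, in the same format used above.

28 March 2001

The claim accrued on 13 April 1998, the date of the act.
Adding the 2 years base period to 13 April 1998 gives a deadline of 13 April 2000, before any tolling.
The defendant's active military service from 1 February 1999 to 16 January 2000 tolled the period for 349 days, extending the deadline to 28 March 2001.
The plaintiff's legal incapacity from 24 October 2001 to 3 July 2002 began after the period had already run on 28 March 2001, so it has no tolling effect.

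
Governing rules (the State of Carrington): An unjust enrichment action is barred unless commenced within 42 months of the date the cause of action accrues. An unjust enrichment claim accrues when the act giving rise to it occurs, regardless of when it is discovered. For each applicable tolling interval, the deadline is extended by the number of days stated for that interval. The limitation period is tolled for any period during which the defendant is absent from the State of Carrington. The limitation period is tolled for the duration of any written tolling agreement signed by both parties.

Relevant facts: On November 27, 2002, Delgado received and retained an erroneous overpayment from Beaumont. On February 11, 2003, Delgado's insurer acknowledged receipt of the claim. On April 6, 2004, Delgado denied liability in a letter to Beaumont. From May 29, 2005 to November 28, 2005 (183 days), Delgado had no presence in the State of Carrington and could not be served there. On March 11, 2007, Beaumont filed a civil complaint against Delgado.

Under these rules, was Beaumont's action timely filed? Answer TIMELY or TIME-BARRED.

TIME-BARRED

The claim accrued on November 27, 2002, when the wrongful act occurred.
42 months from November 27, 2002 is May 27, 2006.
The defendant's absence from the jurisdiction from May 29, 2005 to November 28, 2005 tolled the period for 183 days, extending the deadline to November 26, 2006.
None of the other events listed affects the running of the period under the stated rules.
Filing on March 11, 2007 missed the November 26, 2006 deadline — the action is time-barred.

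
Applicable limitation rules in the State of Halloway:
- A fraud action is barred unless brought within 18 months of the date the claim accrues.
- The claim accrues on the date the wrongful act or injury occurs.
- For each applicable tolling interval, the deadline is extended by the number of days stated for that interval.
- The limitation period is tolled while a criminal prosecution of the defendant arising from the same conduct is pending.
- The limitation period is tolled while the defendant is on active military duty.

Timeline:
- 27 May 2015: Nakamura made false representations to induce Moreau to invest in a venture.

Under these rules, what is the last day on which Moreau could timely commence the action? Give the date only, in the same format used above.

27 November 2016

The limitation period began to run on 27 May 2015.
18 months from 27 May 2015 is 27 November 2016.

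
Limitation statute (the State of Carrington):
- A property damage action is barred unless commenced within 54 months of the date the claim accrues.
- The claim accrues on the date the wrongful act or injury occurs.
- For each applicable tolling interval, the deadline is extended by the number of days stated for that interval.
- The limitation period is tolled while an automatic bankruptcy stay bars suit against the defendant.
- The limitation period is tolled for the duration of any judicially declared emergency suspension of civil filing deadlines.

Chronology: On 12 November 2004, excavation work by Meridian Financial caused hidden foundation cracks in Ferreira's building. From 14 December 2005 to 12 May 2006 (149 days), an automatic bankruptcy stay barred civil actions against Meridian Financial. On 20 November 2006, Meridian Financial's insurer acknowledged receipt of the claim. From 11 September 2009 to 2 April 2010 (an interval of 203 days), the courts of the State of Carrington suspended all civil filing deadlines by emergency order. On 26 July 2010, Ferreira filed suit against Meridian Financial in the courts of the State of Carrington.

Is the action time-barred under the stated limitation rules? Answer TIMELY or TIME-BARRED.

The claim accrued on 12 November 2004, the date of the act.
The untolled deadline — 54 months after 12 November 2004 — is 12 May 2009.
The period was tolled for 149 days by the automatic bankruptcy stay (14 December 2005 to 12 May 2006), pushing the deadline to 8 October 2009.
The period was tolled for 203 days by the emergency suspension of filing deadlines (11 September 2009 to 2 April 2010), pushing the deadline to 29 April 2010.
The other events in the timeline have no effect on the limitation period under the stated rules.
Ferreira filed on 26 July 2010, after the 29 April 2010 deadline, so the action is time-barred.

TIME-BARRED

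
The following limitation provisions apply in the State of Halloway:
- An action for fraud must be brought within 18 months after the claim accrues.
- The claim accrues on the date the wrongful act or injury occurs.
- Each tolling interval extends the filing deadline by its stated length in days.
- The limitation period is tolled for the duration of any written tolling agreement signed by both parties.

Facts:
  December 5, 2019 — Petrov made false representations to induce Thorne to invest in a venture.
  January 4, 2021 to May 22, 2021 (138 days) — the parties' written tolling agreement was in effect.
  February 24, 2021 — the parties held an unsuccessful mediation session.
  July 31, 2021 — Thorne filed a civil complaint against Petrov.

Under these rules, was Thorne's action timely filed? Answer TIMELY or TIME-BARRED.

The claim accrued on December 5, 2019, when the wrongful act occurred.
The untolled deadline — 18 months after December 5, 2019 — is June 5, 2021.
The period was tolled for 138 days by the written tolling agreement (January 4, 2021 to May 22, 2021), pushing the deadline to October 21, 2021.
The other events in the timeline have no effect on the limitation period under the stated rules.
Thorne filed on July 31, 2021, before the October 21, 2021 deadline, so the action is timely.

TIMELY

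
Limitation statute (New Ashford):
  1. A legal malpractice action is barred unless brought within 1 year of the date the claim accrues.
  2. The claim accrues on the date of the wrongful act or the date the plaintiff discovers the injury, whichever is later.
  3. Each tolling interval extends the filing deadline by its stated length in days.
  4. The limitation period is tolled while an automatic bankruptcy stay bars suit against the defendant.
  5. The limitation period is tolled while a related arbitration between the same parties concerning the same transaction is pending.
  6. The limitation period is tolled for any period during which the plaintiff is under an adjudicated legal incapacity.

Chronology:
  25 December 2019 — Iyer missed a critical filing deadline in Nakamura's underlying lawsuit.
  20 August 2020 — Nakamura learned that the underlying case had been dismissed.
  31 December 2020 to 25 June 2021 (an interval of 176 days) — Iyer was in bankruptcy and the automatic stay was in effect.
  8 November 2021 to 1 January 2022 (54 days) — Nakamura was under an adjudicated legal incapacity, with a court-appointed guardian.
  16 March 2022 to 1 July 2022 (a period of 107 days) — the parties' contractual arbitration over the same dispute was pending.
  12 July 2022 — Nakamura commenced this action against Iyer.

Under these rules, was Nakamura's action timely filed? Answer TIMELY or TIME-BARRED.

The claim accrued on 20 August 2020 — the later of the 25 December 2019 act and the 20 August 2020 discovery.
1 year from 20 August 2020 is 20 August 2021.
Because the automatic bankruptcy stay ran from 31 December 2020 to 25 June 2021, the deadline is extended by 176 days to 12 February 2022.
The period was tolled for 54 days by the plaintiff's legal incapacity (8 November 2021 to 1 January 2022), pushing the deadline to 7 April 2022.
The pending related arbitration from 16 March 2022 to 1 July 2022 tolled the period for 107 days, extending the deadline to 23 July 2022.
Filing on 12 July 2022 beat the 23 July 2022 deadline — the action is timely.

TIMELY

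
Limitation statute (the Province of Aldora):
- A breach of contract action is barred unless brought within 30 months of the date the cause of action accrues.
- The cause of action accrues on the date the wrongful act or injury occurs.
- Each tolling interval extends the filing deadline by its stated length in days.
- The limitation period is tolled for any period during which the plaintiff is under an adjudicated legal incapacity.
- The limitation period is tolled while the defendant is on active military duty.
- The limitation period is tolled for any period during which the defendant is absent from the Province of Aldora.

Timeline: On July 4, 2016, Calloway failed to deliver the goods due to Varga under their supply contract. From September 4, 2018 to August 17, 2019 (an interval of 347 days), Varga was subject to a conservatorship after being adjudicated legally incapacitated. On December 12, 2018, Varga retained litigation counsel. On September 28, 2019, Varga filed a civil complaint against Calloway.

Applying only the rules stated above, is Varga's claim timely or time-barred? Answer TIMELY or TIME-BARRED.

TIMELY

The claim accrued on July 4, 2016, when the wrongful act occurred.
30 months from July 4, 2016 is January 4, 2019.
The plaintiff's legal incapacity from September 4, 2018 to August 17, 2019 tolled the period for 347 days, extending the deadline to December 17, 2019.
Nothing else in the chronology tolls or restarts the period.
Filing on September 28, 2019 beat the December 17, 2019 deadline — the action is timely.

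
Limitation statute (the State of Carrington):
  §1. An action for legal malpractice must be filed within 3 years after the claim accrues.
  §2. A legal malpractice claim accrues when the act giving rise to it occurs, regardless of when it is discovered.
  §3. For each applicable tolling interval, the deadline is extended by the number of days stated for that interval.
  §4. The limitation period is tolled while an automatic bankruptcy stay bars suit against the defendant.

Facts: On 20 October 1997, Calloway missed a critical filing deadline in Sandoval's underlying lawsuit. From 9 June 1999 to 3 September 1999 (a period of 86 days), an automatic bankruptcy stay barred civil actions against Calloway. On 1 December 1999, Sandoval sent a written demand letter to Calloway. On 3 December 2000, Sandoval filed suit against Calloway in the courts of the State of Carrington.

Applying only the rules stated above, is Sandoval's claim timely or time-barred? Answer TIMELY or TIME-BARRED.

The limitation period began to run on 20 October 1997.
Adding the 3 years base period to 20 October 1997 gives a deadline of 20 October 2000, before any tolling.
Because the automatic bankruptcy stay ran from 9 June 1999 to 3 September 1999, the deadline is extended by 86 days to 14 January 2001.
The other events in the timeline have no effect on the limitation period under the stated rules.
The 3 December 2000 filing precedes the 14 January 2001 deadline; the claim is timely.

TIMELY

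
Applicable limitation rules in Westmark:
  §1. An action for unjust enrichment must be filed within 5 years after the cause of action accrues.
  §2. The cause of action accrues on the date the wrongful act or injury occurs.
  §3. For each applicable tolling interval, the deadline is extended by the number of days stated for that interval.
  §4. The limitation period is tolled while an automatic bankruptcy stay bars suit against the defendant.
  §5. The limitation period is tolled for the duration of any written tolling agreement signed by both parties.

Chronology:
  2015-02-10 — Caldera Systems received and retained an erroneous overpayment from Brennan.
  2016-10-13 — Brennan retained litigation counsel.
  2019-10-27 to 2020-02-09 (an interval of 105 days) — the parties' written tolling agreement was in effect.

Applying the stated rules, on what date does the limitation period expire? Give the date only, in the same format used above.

The limitation period began to run on 2015-02-10.
The untolled deadline — 5 years after 2015-02-10 — is 2020-02-10.
Because the written tolling agreement ran from 2019-10-27 to 2020-02-09, the deadline is extended by 105 days to 2020-05-25.
None of the other events listed affects the running of the period under the stated rules.

2020-05-25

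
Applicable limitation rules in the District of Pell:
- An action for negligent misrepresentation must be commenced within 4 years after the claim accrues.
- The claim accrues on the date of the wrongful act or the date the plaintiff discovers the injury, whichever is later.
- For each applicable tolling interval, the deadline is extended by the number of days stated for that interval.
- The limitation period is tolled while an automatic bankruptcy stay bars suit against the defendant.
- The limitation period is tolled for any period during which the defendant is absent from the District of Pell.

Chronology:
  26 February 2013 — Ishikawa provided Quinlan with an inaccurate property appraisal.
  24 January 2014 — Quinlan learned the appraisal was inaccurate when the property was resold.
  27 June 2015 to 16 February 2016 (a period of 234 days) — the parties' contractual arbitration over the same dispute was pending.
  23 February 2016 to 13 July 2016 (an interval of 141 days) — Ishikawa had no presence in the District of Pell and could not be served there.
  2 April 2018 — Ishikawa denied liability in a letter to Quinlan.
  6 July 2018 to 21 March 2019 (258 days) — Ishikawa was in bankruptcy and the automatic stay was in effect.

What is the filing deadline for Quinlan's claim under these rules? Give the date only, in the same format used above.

14 June 2018

The claim accrued on 24 January 2014 — the later of the 26 February 2013 act and the 24 January 2014 discovery.
Adding the 4 years base period to 24 January 2014 gives a deadline of 24 January 2018, before any tolling.
The defendant's absence from the jurisdiction from 23 February 2016 to 13 July 2016 tolled the period for 141 days, extending the deadline to 14 June 2018.
The automatic bankruptcy stay from 6 July 2018 to 21 March 2019 began after the period had already run on 14 June 2018, so it has no tolling effect.
No stated provision tolls the period for a pending arbitration, so the interval from 27 June 2015 to 16 February 2016 has no effect on the deadline.
The other events in the timeline have no effect on the limitation period under the stated rules.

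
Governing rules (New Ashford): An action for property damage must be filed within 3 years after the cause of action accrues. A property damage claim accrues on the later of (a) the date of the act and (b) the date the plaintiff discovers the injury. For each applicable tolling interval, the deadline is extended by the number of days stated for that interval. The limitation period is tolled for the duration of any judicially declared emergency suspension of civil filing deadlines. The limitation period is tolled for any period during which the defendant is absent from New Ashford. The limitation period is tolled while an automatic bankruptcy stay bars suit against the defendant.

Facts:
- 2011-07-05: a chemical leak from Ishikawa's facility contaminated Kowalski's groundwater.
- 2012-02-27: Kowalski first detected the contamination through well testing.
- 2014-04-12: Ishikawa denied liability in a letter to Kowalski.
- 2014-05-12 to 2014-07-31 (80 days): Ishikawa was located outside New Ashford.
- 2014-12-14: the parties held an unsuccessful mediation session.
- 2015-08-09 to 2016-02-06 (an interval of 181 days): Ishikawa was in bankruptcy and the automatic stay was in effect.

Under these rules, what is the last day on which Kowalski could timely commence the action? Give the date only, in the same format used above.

The claim accrued on 2012-02-27 — the later of the 2011-07-05 act and the 2012-02-27 discovery.
Adding the 3 years base period to 2012-02-27 gives a deadline of 2015-02-27, before any tolling.
The defendant's absence from the jurisdiction from 2014-05-12 to 2014-07-31 tolled the period for 80 days, extending the deadline to 2015-05-18.
The automatic bankruptcy stay starting 2015-08-09 came too late — the period had run on 2015-05-18 — and so does not extend the deadline.
Nothing else in the chronology tolls or restarts the period.

2015-05-18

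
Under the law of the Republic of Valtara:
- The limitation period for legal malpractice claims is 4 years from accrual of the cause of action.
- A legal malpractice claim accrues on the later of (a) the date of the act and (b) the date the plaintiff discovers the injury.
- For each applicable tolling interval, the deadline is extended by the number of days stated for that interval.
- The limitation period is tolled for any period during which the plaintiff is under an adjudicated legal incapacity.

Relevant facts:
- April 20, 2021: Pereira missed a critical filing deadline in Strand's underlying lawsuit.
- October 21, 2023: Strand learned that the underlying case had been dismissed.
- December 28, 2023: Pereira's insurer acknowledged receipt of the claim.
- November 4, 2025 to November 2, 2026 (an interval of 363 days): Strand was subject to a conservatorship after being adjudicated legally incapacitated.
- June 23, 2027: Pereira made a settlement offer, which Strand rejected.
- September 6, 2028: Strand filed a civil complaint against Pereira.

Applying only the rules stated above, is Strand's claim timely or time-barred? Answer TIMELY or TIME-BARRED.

The claim accrued on October 21, 2023 — the later of the April 20, 2021 act and the October 21, 2023 discovery.
The untolled deadline — 4 years after October 21, 2023 — is October 21, 2027.
Because the plaintiff's legal incapacity ran from November 4, 2025 to November 2, 2026, the deadline is extended by 363 days to October 18, 2028.
None of the other events listed affects the running of the period under the stated rules.
Filing on September 6, 2028 beat the October 18, 2028 deadline — the action is timely.

TIMELY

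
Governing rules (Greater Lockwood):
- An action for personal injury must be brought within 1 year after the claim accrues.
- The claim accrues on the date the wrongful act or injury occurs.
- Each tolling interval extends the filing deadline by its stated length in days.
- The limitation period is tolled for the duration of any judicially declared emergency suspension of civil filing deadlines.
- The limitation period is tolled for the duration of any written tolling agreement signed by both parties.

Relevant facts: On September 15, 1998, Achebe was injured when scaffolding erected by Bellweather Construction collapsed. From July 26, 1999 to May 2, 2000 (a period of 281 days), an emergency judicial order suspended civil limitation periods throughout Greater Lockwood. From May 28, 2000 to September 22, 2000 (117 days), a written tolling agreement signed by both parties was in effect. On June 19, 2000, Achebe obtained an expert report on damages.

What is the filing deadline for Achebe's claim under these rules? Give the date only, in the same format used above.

The claim accrued on September 15, 1998, the date of the act.
1 year from September 15, 1998 is September 15, 1999.
The emergency suspension of filing deadlines from July 26, 1999 to May 2, 2000 tolled the period for 281 days, extending the deadline to June 22, 2000.
The written tolling agreement from May 28, 2000 to September 22, 2000 tolled the period for 117 days, extending the deadline to October 17, 2000.
Nothing else in the chronology tolls or restarts the period.

October 17, 2000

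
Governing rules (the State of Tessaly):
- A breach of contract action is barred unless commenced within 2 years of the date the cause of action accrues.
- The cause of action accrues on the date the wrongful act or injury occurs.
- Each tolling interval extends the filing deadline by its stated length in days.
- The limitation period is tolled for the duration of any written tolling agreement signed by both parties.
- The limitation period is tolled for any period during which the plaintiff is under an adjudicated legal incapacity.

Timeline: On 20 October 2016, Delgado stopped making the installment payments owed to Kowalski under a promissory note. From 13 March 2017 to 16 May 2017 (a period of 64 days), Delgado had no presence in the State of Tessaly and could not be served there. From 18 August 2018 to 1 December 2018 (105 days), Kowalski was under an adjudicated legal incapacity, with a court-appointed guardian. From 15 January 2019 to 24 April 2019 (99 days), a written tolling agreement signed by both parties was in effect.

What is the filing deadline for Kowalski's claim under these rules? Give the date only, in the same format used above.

12 May 2019

The limitation period began to run on 20 October 2016.
Adding the 2 years base period to 20 October 2016 gives a deadline of 20 October 2018, before any tolling.
The period was tolled for 105 days by the plaintiff's legal incapacity (18 August 2018 to 1 December 2018), pushing the deadline to 2 February 2019.
The written tolling agreement from 15 January 2019 to 24 April 2019 tolled the period for 99 days, extending the deadline to 12 May 2019.
No stated provision tolls the period for the defendant's absence, so the interval from 13 March 2017 to 16 May 2017 has no effect on the deadline.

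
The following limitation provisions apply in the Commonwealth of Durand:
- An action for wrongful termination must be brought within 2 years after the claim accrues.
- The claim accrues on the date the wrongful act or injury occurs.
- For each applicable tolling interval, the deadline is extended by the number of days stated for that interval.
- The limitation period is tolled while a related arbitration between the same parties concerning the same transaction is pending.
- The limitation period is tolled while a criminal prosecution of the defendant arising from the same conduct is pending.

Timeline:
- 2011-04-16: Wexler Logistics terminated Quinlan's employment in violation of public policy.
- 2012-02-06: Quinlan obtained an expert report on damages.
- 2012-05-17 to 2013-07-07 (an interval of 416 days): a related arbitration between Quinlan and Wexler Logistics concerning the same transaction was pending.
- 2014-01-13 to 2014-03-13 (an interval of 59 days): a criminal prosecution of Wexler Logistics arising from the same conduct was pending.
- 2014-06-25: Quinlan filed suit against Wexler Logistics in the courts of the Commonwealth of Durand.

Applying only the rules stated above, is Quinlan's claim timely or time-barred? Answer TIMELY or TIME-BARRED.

The claim accrued on 2011-04-16, when the wrongful act occurred.
Adding the 2 years base period to 2011-04-16 gives a deadline of 2013-04-16, before any tolling.
The period was tolled for 416 days by the pending related arbitration (2012-05-17 to 2013-07-07), pushing the deadline to 2014-06-06.
The period was tolled for 59 days by the pending criminal prosecution (2014-01-13 to 2014-03-13), pushing the deadline to 2014-08-04.
The other events in the timeline have no effect on the limitation period under the stated rules.
The 2014-06-25 filing precedes the 2014-08-04 deadline; the claim is timely.

TIMELY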